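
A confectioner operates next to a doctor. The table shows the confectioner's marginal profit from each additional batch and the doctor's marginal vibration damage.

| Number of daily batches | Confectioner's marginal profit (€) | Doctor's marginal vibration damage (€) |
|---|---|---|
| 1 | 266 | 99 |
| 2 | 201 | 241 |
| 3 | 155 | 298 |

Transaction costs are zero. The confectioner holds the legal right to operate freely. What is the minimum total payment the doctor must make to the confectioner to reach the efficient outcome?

Left alone the confectioner would choose level 3 (marginal profit stays positive).
Efficient level: k* = 1 (marginal profit ≥ marginal vibration damage through 1).
The doctor must at least cover the confectioner's forgone profit from cutting 3→1: 201 + 155 = 356.

€356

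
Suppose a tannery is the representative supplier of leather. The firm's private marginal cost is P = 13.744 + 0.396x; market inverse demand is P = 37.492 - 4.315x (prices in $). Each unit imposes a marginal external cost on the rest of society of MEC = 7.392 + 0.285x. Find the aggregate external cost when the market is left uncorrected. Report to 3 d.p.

Market equilibrium (private): 13.744 + 0.396x = 37.492 - 4.315x → x_m = 5.0410.
Total external cost = ∫₀^{x_m} (7.392 + 0.285x) dx = 7.392×5.0410 + ½×0.285×5.0410² = 40.8842.

$40.884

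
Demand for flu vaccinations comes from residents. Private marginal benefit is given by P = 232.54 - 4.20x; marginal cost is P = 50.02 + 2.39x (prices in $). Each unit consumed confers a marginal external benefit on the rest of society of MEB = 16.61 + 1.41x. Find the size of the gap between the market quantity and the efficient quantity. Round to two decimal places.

10.75 units

Market equilibrium (private): 50.02 + 2.39x = 232.54 - 4.20x → x_m = 27.6965.
Social marginal benefit = demand + MEB = 249.15 - 2.79x.
Set SMB = MC: 249.15 - 2.79x = 50.02 + 2.39x → x* = 38.4421.
Gap = |27.6965 − 38.4421| = 10.7456.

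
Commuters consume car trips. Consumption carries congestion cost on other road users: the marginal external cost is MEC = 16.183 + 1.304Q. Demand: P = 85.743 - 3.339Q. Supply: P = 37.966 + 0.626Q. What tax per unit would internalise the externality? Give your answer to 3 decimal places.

Social marginal benefit = demand − MEC = 69.560 - 4.643Q.
Set SMB = MC: 69.560 - 4.643Q = 37.966 + 0.626Q → Q* = 5.9962.
The Pigouvian tax equals MEC at Q*: 16.183 + 1.304×5.9962 = 24.0020.

tax = 24.002 per unit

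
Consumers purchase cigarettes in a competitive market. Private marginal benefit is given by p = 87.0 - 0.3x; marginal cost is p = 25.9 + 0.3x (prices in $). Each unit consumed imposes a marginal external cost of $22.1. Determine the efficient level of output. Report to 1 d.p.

x* = 65.0

Social marginal benefit = demand − MEC = 64.9 - 0.3x.
Set SMB = MC: 64.9 - 0.3x = 25.9 + 0.3x → x* = 65.0000.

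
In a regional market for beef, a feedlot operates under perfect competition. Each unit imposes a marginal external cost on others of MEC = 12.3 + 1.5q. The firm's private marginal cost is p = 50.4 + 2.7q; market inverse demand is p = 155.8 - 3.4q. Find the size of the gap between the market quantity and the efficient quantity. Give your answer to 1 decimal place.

5.0 units

Market equilibrium (private): 50.4 + 2.7q = 155.8 - 3.4q → q_m = 17.2787.
Social marginal cost = private MC + MEC = 62.7 + 4.2q.
Set SMC = demand: 62.7 + 4.2q = 155.8 - 3.4q → q* = 12.2500.
Gap = |17.2787 − 12.2500| = 5.0287.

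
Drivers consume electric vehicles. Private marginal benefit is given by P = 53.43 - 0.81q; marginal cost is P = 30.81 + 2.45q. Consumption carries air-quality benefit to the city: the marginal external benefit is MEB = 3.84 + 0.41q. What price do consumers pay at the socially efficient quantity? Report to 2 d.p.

Social marginal benefit = demand + MEB = 57.27 - 0.40q.
Set SMB = MC: 57.27 - 0.40q = 30.81 + 2.45q → q* = 9.2842.
Consumer price on the demand curve at q*: 53.43 − 0.81×9.2842 = 45.9098.

P = 45.91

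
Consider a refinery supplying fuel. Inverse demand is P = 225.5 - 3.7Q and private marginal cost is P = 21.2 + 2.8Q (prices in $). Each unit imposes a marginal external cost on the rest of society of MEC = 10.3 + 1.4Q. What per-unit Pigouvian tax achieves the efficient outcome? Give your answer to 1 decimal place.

Social marginal cost = private MC + MEC = 31.5 + 4.2Q.
Set SMC = demand: 31.5 + 4.2Q = 225.5 - 3.7Q → Q* = 24.5570.
The Pigouvian tax equals MEC at Q*: 10.3 + 1.4×24.5570 = 44.6798.

tax = $44.7 per unit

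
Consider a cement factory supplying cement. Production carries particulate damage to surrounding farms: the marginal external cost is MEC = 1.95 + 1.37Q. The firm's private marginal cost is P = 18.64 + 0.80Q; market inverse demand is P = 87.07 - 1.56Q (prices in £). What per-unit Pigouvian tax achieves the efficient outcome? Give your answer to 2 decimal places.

Social marginal cost = private MC + MEC = 20.59 + 2.17Q.
Set SMC = demand: 20.59 + 2.17Q = 87.07 - 1.56Q → Q* = 17.8231.
The Pigouvian tax equals MEC at Q*: 1.95 + 1.37×17.8231 = 26.3676.

tax = £26.37 per unit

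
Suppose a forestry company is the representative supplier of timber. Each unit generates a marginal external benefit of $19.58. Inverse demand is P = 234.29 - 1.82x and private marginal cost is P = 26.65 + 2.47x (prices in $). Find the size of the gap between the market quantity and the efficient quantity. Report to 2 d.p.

Market equilibrium (private): 26.65 + 2.47x = 234.29 - 1.82x → x_m = 48.4009.
Social marginal cost = private MC − MEB = 7.07 + 2.47x.
Set SMC = demand: 7.07 + 2.47x = 234.29 - 1.82x → x* = 52.9650.
Gap = |48.4009 − 52.9650| = 4.5641.

4.56 units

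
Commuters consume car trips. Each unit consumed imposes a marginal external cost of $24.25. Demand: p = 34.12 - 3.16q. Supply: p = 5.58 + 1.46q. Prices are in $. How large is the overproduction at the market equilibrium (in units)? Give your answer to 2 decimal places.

Market equilibrium (private): 5.58 + 1.46q = 34.12 - 3.16q → q_m = 6.1775.
Social marginal benefit = demand − MEC = 9.87 - 3.16q.
Set SMB = MC: 9.87 - 3.16q = 5.58 + 1.46q → q* = 0.9286.
Gap = |6.1775 − 0.9286| = 5.2489.

5.25 units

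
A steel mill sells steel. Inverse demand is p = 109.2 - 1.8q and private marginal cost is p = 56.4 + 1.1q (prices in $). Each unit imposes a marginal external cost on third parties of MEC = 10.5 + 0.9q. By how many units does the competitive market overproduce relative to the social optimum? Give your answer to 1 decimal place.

7.1 units

Market equilibrium (private): 56.4 + 1.1q = 109.2 - 1.8q → q_m = 18.2069.
Social marginal cost = private MC + MEC = 66.9 + 2.0q.
Set SMC = demand: 66.9 + 2.0q = 109.2 - 1.8q → q* = 11.1316.
Gap = |18.2069 − 11.1316| = 7.0753.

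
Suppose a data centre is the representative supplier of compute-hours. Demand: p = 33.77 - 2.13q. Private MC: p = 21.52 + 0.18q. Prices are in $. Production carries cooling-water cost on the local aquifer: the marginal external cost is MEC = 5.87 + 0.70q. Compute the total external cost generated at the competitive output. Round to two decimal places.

$40.97

Market equilibrium (private): 21.52 + 0.18q = 33.77 - 2.13q → q_m = 5.3030.
Total external cost = ∫₀^{q_m} (5.87 + 0.70q) dq = 5.87×5.3030 + ½×0.70×5.3030² = 40.9712.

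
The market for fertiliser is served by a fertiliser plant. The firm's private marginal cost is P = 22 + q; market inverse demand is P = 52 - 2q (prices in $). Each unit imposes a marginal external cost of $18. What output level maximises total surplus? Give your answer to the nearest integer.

Social marginal cost = private MC + MEC = 40 + q.
Set SMC = demand: 40 + q = 52 - 2q → q* = 4.0000.

q* = 4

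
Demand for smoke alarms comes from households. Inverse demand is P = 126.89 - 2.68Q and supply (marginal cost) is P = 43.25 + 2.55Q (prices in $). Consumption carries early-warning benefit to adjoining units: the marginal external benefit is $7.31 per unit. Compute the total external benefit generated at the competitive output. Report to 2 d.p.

$116.90

Market equilibrium (private): 43.25 + 2.55Q = 126.89 - 2.68Q → Q_m = 15.9924.
Total external benefit = MEB × Q_m = 7.31 × 15.9924 = 116.9044.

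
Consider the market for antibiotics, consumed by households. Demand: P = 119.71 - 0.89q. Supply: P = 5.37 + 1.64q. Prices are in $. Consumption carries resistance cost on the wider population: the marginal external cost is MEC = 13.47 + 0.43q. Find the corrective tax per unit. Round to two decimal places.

Social marginal benefit = demand − MEC = 106.24 - 1.32q.
Set SMB = MC: 106.24 - 1.32q = 5.37 + 1.64q → q* = 34.0777.
The Pigouvian tax equals MEC at q*: 13.47 + 0.43×34.0777 = 28.1234.

tax = $28.12 per unit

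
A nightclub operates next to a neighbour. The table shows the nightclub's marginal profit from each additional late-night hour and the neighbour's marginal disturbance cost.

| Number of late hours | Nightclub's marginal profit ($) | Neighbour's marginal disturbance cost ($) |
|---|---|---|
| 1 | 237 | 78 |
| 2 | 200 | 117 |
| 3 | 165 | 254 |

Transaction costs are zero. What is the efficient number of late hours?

Bargaining reaches the level where marginal profit last exceeds marginal disturbance cost.
That holds through level 2 (200 ≥ 117) but not at 3 (165 < 254).

2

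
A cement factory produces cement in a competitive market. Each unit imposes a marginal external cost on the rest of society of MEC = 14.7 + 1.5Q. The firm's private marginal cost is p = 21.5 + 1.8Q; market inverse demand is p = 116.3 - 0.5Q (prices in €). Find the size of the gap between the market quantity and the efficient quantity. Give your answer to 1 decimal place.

20.1 units

Market equilibrium (private): 21.5 + 1.8Q = 116.3 - 0.5Q → Q_m = 41.2174.
Social marginal cost = private MC + MEC = 36.2 + 3.3Q.
Set SMC = demand: 36.2 + 3.3Q = 116.3 - 0.5Q → Q* = 21.0789.
Gap = |41.2174 − 21.0789| = 20.1385.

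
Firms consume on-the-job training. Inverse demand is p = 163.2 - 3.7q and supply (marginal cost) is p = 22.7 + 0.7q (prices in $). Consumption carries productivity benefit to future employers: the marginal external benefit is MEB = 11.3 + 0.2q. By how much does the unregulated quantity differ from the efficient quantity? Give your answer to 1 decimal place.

Market equilibrium (private): 22.7 + 0.7q = 163.2 - 3.7q → q_m = 31.9318.
Social marginal benefit = demand + MEB = 174.5 - 3.5q.
Set SMB = MC: 174.5 - 3.5q = 22.7 + 0.7q → q* = 36.1429.
Gap = |31.9318 − 36.1429| = 4.2111.

4.2 units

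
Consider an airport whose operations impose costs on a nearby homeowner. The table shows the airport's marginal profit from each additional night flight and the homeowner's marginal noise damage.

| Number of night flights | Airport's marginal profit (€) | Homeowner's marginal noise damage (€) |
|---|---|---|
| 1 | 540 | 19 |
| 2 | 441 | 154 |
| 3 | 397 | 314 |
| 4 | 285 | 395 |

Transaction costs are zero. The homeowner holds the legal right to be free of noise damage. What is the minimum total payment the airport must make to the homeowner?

€487

Efficient level: marginal profit ≥ marginal noise damage through level 3, so k* = 3.
With the homeowner holding the right, the airport must at least compensate total damage at k*: 19 + 154 + 314 = 487.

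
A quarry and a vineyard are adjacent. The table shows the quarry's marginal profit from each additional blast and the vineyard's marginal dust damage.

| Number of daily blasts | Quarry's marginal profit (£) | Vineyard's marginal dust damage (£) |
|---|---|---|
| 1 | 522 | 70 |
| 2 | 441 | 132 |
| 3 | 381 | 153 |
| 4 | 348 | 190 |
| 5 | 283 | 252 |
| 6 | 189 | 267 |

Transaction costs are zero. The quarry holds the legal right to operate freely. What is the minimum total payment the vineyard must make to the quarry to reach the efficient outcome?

Left alone the quarry would choose level 6 (marginal profit stays positive).
Efficient level: k* = 5 (marginal profit ≥ marginal dust damage through 5).
The vineyard must at least cover the quarry's forgone profit from cutting 6→5: 189 = 189.

£189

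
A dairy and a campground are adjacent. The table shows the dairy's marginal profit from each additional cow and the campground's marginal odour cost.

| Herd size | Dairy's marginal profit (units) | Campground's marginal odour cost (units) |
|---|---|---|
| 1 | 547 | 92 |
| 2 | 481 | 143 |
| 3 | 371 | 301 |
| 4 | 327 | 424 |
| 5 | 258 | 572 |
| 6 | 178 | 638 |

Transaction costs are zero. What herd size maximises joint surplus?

Bargaining reaches the level where marginal profit last exceeds marginal odour cost.
That holds through level 3 (371 ≥ 301) but not at 4 (327 < 424).

3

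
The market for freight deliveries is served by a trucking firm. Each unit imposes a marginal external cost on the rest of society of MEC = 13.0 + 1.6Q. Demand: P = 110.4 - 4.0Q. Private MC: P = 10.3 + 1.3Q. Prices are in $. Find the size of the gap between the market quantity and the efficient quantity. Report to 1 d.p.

Market equilibrium (private): 10.3 + 1.3Q = 110.4 - 4.0Q → Q_m = 18.8868.
Social marginal cost = private MC + MEC = 23.3 + 2.9Q.
Set SMC = demand: 23.3 + 2.9Q = 110.4 - 4.0Q → Q* = 12.6232.
Gap = |18.8868 − 12.6232| = 6.2636.

6.3 units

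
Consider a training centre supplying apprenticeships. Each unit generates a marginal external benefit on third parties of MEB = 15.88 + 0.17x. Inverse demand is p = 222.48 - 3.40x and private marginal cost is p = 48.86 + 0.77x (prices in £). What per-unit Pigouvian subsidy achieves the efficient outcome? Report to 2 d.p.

Social marginal cost = private MC − MEB = 32.98 + 0.60x.
Set SMC = demand: 32.98 + 0.60x = 222.48 - 3.40x → x* = 47.3750.
The Pigouvian subsidy equals MEB at x*: 15.88 + 0.17×47.3750 = 23.9338.

subsidy = £23.93 per unit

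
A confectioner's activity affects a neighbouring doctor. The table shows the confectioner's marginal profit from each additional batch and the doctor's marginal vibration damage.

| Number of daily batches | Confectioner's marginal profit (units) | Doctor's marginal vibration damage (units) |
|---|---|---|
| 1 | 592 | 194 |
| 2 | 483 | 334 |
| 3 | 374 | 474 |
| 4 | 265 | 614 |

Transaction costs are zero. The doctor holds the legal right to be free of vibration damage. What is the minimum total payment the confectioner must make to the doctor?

Efficient level: marginal profit ≥ marginal vibration damage through level 2, so k* = 2.
With the doctor holding the right, the confectioner must at least compensate total damage at k*: 194 + 334 = 528.

528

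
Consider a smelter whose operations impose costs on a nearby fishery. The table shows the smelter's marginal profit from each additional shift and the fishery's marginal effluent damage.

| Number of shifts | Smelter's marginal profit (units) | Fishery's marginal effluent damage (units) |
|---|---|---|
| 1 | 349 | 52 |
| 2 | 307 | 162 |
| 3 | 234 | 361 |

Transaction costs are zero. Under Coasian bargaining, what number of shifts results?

Bargaining reaches the level where marginal profit last exceeds marginal effluent damage.
That holds through level 2 (307 ≥ 162) but not at 3 (234 < 361).

2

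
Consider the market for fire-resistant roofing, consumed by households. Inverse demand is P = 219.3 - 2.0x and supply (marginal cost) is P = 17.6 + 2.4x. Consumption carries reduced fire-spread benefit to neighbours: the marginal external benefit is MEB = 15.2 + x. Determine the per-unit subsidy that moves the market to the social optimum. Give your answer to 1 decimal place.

subsidy = 79.0 per unit

Social marginal benefit = demand + MEB = 234.5 - x.
Set SMB = MC: 234.5 - x = 17.6 + 2.4x → x* = 63.7941.
The Pigouvian subsidy equals MEB at x*: 15.2 + 1.0×63.7941 = 78.9941.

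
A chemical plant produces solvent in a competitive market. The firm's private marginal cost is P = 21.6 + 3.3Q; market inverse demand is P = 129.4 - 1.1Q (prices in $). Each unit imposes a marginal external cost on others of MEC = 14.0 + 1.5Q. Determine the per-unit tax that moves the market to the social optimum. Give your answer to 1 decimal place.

tax = $37.8 per unit

Social marginal cost = private MC + MEC = 35.6 + 4.8Q.
Set SMC = demand: 35.6 + 4.8Q = 129.4 - 1.1Q → Q* = 15.8983.
The Pigouvian tax equals MEC at Q*: 14.0 + 1.5×15.8983 = 37.8475.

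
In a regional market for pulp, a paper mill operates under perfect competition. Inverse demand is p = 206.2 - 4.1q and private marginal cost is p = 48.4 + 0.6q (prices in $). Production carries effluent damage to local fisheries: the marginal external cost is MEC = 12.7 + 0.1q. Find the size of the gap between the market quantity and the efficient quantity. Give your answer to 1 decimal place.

Market equilibrium (private): 48.4 + 0.6q = 206.2 - 4.1q → q_m = 33.5745.
Social marginal cost = private MC + MEC = 61.1 + 0.7q.
Set SMC = demand: 61.1 + 0.7q = 206.2 - 4.1q → q* = 30.2292.
Gap = |33.5745 − 30.2292| = 3.3453.

3.3 units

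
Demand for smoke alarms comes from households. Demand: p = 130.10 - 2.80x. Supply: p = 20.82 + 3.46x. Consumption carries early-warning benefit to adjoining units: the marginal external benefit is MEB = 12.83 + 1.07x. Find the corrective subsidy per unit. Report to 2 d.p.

Social marginal benefit = demand + MEB = 142.93 - 1.73x.
Set SMB = MC: 142.93 - 1.73x = 20.82 + 3.46x → x* = 23.5279.
The Pigouvian subsidy equals MEB at x*: 12.83 + 1.07×23.5279 = 38.0049.

subsidy = 38.00 per unit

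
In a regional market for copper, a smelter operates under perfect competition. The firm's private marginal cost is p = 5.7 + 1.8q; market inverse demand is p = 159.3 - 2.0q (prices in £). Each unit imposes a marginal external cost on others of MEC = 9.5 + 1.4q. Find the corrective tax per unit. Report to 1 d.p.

tax = £48.3 per unit

Social marginal cost = private MC + MEC = 15.2 + 3.2q.
Set SMC = demand: 15.2 + 3.2q = 159.3 - 2.0q → q* = 27.7115.
The Pigouvian tax equals MEC at q*: 9.5 + 1.4×27.7115 = 48.2961.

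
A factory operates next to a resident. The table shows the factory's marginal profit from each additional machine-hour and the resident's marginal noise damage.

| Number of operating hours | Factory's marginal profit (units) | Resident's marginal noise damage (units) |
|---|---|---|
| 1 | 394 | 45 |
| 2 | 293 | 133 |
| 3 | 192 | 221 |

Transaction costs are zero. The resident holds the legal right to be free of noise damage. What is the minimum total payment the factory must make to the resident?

Efficient level: marginal profit ≥ marginal noise damage through level 2, so k* = 2.
With the resident holding the right, the factory must at least compensate total damage at k*: 45 + 133 = 178.

178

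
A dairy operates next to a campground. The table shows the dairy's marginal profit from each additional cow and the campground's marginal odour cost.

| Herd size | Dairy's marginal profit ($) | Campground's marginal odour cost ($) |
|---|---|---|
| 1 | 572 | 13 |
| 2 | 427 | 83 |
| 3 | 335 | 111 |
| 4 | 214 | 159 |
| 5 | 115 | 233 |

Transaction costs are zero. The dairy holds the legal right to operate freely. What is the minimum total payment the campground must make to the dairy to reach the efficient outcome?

Left alone the dairy would choose level 5 (marginal profit stays positive).
Efficient level: k* = 4 (marginal profit ≥ marginal odour cost through 4).
The campground must at least cover the dairy's forgone profit from cutting 5→4: 115 = 115.

$115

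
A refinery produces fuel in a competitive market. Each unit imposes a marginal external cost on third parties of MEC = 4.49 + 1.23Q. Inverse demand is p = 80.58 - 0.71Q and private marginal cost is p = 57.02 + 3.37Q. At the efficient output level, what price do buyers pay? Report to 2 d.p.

P = 78.03

Social marginal cost = private MC + MEC = 61.51 + 4.60Q.
Set SMC = demand: 61.51 + 4.60Q = 80.58 - 0.71Q → Q* = 3.5913.
Consumer price on the demand curve at Q*: 80.58 − 0.71×3.5913 = 78.0302.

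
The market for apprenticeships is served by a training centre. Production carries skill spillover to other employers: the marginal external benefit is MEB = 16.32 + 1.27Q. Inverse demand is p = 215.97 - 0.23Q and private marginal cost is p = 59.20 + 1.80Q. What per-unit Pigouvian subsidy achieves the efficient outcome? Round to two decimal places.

Social marginal cost = private MC − MEB = 42.88 + 0.53Q.
Set SMC = demand: 42.88 + 0.53Q = 215.97 - 0.23Q → Q* = 227.7500.
The Pigouvian subsidy equals MEB at Q*: 16.32 + 1.27×227.7500 = 305.5625.

subsidy = 305.56 per unit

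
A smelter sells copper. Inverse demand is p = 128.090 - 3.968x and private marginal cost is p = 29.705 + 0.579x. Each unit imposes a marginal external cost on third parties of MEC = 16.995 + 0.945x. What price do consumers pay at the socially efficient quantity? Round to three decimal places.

P = 69.285

Social marginal cost = private MC + MEC = 46.700 + 1.524x.
Set SMC = demand: 46.700 + 1.524x = 128.090 - 3.968x → x* = 14.8197.
Consumer price on the demand curve at x*: 128.090 − 3.968×14.8197 = 69.2854.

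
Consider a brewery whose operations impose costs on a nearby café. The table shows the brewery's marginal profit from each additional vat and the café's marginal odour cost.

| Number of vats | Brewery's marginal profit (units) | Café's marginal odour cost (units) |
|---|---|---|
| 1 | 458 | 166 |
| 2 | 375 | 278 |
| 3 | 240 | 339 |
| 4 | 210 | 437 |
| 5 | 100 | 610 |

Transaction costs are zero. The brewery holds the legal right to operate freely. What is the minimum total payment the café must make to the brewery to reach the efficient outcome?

550

Left alone the brewery would choose level 5 (marginal profit stays positive).
Efficient level: k* = 2 (marginal profit ≥ marginal odour cost through 2).
The café must at least cover the brewery's forgone profit from cutting 5→2: 240 + 210 + 100 = 550.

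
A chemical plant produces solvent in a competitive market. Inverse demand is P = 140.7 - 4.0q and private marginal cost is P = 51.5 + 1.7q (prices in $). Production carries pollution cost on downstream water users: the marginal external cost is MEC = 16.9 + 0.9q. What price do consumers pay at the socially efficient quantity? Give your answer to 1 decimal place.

P = $96.9

Social marginal cost = private MC + MEC = 68.4 + 2.6q.
Set SMC = demand: 68.4 + 2.6q = 140.7 - 4.0q → q* = 10.9545.
Consumer price on the demand curve at q*: 140.7 − 4.0×10.9545 = 96.8820.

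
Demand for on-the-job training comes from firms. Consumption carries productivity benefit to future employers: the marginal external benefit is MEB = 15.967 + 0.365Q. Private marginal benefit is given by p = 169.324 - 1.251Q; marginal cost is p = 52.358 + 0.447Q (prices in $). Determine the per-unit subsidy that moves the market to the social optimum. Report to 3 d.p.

subsidy = $52.367 per unit

Social marginal benefit = demand + MEB = 185.291 - 0.886Q.
Set SMB = MC: 185.291 - 0.886Q = 52.358 + 0.447Q → Q* = 99.7247.
The Pigouvian subsidy equals MEB at Q*: 15.967 + 0.365×99.7247 = 52.3665.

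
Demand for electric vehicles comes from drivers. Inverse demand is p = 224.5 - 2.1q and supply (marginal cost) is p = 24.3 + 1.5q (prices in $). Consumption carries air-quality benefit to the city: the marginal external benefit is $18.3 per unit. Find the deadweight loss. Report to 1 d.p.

DWL = $46.5

Market equilibrium (private): 24.3 + 1.5q = 224.5 - 2.1q → q_m = 55.6111.
Social marginal benefit = demand + MEB = 242.8 - 2.1q.
Set SMB = MC: 242.8 - 2.1q = 24.3 + 1.5q → q* = 60.6944.
Height of the DWL triangle at q_m is SMB(q_m) − MC(q_m) = MEB(q_m) = 18.3000.
DWL = ½ × 5.0833 × 18.3000 = 46.5122.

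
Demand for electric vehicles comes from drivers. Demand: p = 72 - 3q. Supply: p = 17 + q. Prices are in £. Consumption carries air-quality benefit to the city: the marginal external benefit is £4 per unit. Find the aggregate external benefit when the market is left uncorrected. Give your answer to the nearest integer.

£55

Market equilibrium (private): 17 + q = 72 - 3q → q_m = 13.7500.
Total external benefit = MEB × q_m = 4 × 13.7500 = 55.0000.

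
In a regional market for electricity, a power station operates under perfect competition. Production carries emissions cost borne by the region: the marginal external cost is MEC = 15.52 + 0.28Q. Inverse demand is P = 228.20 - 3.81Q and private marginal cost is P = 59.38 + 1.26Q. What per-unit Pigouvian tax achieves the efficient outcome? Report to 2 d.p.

tax = 23.54 per unit

Social marginal cost = private MC + MEC = 74.90 + 1.54Q.
Set SMC = demand: 74.90 + 1.54Q = 228.20 - 3.81Q → Q* = 28.6542.
The Pigouvian tax equals MEC at Q*: 15.52 + 0.28×28.6542 = 23.5432.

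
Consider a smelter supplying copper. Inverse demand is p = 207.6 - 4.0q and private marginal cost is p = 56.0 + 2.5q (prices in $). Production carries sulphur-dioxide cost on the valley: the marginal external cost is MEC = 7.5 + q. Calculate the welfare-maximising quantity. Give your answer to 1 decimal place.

Social marginal cost = private MC + MEC = 63.5 + 3.5q.
Set SMC = demand: 63.5 + 3.5q = 207.6 - 4.0q → q* = 19.2133.

q* = 19.2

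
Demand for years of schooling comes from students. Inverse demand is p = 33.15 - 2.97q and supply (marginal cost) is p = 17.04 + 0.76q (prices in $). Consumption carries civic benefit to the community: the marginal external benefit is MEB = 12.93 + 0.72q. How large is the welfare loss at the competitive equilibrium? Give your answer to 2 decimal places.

Market equilibrium (private): 17.04 + 0.76q = 33.15 - 2.97q → q_m = 4.3190.
Social marginal benefit = demand + MEB = 46.08 - 2.25q.
Set SMB = MC: 46.08 - 2.25q = 17.04 + 0.76q → q* = 9.6478.
Between q* and q_m the wedge SMB − MC runs linearly from 0 to MEB(q_m), so the loss is a triangle.
DWL = ½ × 5.3288 × 16.0397 = 42.7362.

DWL = $42.74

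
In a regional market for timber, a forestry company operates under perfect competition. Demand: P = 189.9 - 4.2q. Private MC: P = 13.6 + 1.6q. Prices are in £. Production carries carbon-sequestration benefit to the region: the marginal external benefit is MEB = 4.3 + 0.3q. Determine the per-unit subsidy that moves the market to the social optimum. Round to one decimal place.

Social marginal cost = private MC − MEB = 9.3 + 1.3q.
Set SMC = demand: 9.3 + 1.3q = 189.9 - 4.2q → q* = 32.8364.
The Pigouvian subsidy equals MEB at q*: 4.3 + 0.3×32.8364 = 14.1509.

subsidy = £14.2 per unit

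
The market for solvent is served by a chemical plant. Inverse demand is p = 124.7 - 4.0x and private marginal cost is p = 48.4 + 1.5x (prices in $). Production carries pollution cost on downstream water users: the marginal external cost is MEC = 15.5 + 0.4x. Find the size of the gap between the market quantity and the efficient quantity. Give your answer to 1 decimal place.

3.6 units

Market equilibrium (private): 48.4 + 1.5x = 124.7 - 4.0x → x_m = 13.8727.
Social marginal cost = private MC + MEC = 63.9 + 1.9x.
Set SMC = demand: 63.9 + 1.9x = 124.7 - 4.0x → x* = 10.3051.
Gap = |13.8727 − 10.3051| = 3.5676.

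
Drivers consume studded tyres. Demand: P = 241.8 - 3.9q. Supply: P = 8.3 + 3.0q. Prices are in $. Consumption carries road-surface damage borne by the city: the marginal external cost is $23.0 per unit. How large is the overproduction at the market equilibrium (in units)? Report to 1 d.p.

Market equilibrium (private): 8.3 + 3.0q = 241.8 - 3.9q → q_m = 33.8406.
Social marginal benefit = demand − MEC = 218.8 - 3.9q.
Set SMB = MC: 218.8 - 3.9q = 8.3 + 3.0q → q* = 30.5072.
Gap = |33.8406 − 30.5072| = 3.3334.

3.3 units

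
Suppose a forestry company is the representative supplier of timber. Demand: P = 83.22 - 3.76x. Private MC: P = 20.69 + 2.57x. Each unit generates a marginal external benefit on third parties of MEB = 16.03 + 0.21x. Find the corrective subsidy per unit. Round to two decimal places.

subsidy = 18.73 per unit

Social marginal cost = private MC − MEB = 4.66 + 2.36x.
Set SMC = demand: 4.66 + 2.36x = 83.22 - 3.76x → x* = 12.8366.
The Pigouvian subsidy equals MEB at x*: 16.03 + 0.21×12.8366 = 18.7257.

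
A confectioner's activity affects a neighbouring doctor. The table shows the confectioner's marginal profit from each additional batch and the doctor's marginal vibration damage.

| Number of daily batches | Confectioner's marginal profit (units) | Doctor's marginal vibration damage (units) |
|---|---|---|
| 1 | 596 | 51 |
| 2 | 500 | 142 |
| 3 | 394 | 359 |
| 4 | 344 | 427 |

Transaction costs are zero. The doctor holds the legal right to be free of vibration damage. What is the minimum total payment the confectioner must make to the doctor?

552

Efficient level: marginal profit ≥ marginal vibration damage through level 3, so k* = 3.
With the doctor holding the right, the confectioner must at least compensate total damage at k*: 51 + 142 + 359 = 552.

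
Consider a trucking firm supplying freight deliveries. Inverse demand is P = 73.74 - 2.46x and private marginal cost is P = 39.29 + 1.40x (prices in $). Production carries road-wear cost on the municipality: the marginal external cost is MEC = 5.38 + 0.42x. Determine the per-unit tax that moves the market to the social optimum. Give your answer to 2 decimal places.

Social marginal cost = private MC + MEC = 44.67 + 1.82x.
Set SMC = demand: 44.67 + 1.82x = 73.74 - 2.46x → x* = 6.7921.
The Pigouvian tax equals MEC at x*: 5.38 + 0.42×6.7921 = 8.2327.

tax = $8.23 per unit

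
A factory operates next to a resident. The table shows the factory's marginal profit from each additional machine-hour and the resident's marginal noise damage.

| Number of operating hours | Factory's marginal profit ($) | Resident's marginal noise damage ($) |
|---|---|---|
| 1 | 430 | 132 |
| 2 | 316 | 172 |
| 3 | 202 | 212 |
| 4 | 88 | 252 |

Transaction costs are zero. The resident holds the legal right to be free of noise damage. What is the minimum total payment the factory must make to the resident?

$304

Efficient level: marginal profit ≥ marginal noise damage through level 2, so k* = 2.
With the resident holding the right, the factory must at least compensate total damage at k*: 132 + 172 = 304.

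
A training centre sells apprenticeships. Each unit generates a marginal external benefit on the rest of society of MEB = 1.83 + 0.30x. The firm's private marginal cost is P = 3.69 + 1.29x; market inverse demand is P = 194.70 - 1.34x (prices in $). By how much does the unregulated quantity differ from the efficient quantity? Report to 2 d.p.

10.14 units

Market equilibrium (private): 3.69 + 1.29x = 194.70 - 1.34x → x_m = 72.6274.
Social marginal cost = private MC − MEB = 1.86 + 0.99x.
Set SMC = demand: 1.86 + 0.99x = 194.70 - 1.34x → x* = 82.7639.
Gap = |72.6274 − 82.7639| = 10.1365.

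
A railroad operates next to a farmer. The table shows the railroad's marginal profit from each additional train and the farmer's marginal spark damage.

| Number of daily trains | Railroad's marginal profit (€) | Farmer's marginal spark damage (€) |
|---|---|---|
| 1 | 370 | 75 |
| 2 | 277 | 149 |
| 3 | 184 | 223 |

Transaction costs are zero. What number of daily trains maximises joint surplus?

Bargaining reaches the level where marginal profit last exceeds marginal spark damage.
That holds through level 2 (277 ≥ 149) but not at 3 (184 < 223).

2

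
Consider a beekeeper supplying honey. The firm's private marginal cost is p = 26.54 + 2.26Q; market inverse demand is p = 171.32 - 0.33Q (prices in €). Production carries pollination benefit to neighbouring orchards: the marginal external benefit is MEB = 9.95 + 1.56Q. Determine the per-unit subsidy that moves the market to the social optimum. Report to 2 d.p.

subsidy = €244.30 per unit

Social marginal cost = private MC − MEB = 16.59 + 0.70Q.
Set SMC = demand: 16.59 + 0.70Q = 171.32 - 0.33Q → Q* = 150.2233.
The Pigouvian subsidy equals MEB at Q*: 9.95 + 1.56×150.2233 = 244.2983.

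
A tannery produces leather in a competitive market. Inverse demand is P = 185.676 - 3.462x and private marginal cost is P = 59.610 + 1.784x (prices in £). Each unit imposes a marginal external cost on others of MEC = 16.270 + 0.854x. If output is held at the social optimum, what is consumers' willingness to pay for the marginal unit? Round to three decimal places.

Social marginal cost = private MC + MEC = 75.880 + 2.638x.
Set SMC = demand: 75.880 + 2.638x = 185.676 - 3.462x → x* = 17.9993.
Consumer price on the demand curve at x*: 185.676 − 3.462×17.9993 = 123.3624.

P = £123.362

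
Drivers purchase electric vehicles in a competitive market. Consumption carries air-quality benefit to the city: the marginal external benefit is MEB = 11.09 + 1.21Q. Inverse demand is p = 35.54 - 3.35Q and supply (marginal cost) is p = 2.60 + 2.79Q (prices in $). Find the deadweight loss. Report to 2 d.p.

Market equilibrium (private): 2.60 + 2.79Q = 35.54 - 3.35Q → Q_m = 5.3648.
Social marginal benefit = demand + MEB = 46.63 - 2.14Q.
Set SMB = MC: 46.63 - 2.14Q = 2.60 + 2.79Q → Q* = 8.9310.
The welfare-loss triangle has base |Q_m − Q*| and height MEB(Q_m) (the vertical gap between SMB and MC is zero at Q* and MEB at Q_m).
DWL = ½ × 3.5662 × 17.5814 = 31.3494.

DWL = $31.35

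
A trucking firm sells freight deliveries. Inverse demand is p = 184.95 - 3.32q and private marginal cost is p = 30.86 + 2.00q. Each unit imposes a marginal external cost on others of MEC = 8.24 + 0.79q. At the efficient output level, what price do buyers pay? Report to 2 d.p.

Social marginal cost = private MC + MEC = 39.10 + 2.79q.
Set SMC = demand: 39.10 + 2.79q = 184.95 - 3.32q → q* = 23.8707.
Consumer price on the demand curve at q*: 184.95 − 3.32×23.8707 = 105.6993.

P = 105.70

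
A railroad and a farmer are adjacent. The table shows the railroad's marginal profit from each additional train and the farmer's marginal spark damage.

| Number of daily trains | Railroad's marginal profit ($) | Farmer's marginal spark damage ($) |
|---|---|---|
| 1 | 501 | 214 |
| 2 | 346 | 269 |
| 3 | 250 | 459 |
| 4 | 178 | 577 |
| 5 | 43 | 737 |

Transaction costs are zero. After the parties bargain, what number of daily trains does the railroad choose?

Bargaining reaches the level where marginal profit last exceeds marginal spark damage.
That holds through level 2 (346 ≥ 269) but not at 3 (250 < 459).

2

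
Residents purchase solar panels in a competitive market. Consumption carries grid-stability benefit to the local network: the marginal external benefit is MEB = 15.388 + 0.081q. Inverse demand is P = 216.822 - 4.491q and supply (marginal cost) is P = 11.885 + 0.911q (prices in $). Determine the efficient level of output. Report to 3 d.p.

q* = 41.407

Social marginal benefit = demand + MEB = 232.210 - 4.410q.
Set SMB = MC: 232.210 - 4.410q = 11.885 + 0.911q → q* = 41.4067.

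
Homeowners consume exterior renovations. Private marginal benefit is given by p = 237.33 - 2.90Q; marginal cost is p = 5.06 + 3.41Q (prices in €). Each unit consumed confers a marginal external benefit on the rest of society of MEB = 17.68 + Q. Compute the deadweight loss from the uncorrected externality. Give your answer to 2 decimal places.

Market equilibrium (private): 5.06 + 3.41Q = 237.33 - 2.90Q → Q_m = 36.8098.
Social marginal benefit = demand + MEB = 255.01 - 1.90Q.
Set SMB = MC: 255.01 - 1.90Q = 5.06 + 3.41Q → Q* = 47.0716.
The welfare-loss triangle has base |Q_m − Q*| and height MEB(Q_m) (the vertical gap between SMB and MC is zero at Q* and MEB at Q_m).
DWL = ½ × 10.2618 × 54.4898 = 279.5817.

DWL = €279.58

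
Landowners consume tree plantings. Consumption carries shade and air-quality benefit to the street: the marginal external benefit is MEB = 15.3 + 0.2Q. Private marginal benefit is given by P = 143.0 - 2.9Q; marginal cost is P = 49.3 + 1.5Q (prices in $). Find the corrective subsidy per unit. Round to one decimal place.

subsidy = $20.5 per unit

Social marginal benefit = demand + MEB = 158.3 - 2.7Q.
Set SMB = MC: 158.3 - 2.7Q = 49.3 + 1.5Q → Q* = 25.9524.
The Pigouvian subsidy equals MEB at Q*: 15.3 + 0.2×25.9524 = 20.4905.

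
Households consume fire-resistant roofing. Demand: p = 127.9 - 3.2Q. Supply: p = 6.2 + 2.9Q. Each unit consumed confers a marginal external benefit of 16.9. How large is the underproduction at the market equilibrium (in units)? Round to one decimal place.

Market equilibrium (private): 6.2 + 2.9Q = 127.9 - 3.2Q → Q_m = 19.9508.
Social marginal benefit = demand + MEB = 144.8 - 3.2Q.
Set SMB = MC: 144.8 - 3.2Q = 6.2 + 2.9Q → Q* = 22.7213.
Gap = |19.9508 − 22.7213| = 2.7705.

2.8 units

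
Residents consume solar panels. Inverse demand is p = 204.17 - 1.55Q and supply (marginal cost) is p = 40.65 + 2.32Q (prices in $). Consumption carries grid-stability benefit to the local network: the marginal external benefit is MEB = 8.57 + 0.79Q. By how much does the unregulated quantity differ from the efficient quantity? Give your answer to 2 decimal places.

13.62 units

Market equilibrium (private): 40.65 + 2.32Q = 204.17 - 1.55Q → Q_m = 42.2532.
Social marginal benefit = demand + MEB = 212.74 - 0.76Q.
Set SMB = MC: 212.74 - 0.76Q = 40.65 + 2.32Q → Q* = 55.8734.
Gap = |42.2532 − 55.8734| = 13.6202.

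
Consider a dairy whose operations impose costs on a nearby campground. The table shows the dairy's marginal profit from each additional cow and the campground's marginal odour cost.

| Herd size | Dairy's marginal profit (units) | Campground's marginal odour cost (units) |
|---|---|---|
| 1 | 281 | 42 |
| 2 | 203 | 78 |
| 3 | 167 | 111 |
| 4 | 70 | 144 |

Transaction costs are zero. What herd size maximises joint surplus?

3

Bargaining reaches the level where marginal profit last exceeds marginal odour cost.
That holds through level 3 (167 ≥ 111) but not at 4 (70 < 144).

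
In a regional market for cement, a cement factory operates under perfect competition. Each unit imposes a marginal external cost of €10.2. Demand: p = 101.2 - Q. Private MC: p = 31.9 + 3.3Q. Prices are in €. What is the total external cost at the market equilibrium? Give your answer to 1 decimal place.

€164.4

Market equilibrium (private): 31.9 + 3.3Q = 101.2 - Q → Q_m = 16.1163.
Total external cost = MEC × Q_m = 10.2 × 16.1163 = 164.3863.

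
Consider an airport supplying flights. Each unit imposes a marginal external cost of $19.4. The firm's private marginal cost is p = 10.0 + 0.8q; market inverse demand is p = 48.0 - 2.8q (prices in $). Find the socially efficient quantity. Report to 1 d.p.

q* = 5.2

Social marginal cost = private MC + MEC = 29.4 + 0.8q.
Set SMC = demand: 29.4 + 0.8q = 48.0 - 2.8q → q* = 5.1667.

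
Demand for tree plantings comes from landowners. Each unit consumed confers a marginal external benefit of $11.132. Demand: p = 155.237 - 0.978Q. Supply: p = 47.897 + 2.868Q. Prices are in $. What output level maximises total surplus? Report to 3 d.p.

Social marginal benefit = demand + MEB = 166.369 - 0.978Q.
Set SMB = MC: 166.369 - 0.978Q = 47.897 + 2.868Q → Q* = 30.8040.

Q* = 30.804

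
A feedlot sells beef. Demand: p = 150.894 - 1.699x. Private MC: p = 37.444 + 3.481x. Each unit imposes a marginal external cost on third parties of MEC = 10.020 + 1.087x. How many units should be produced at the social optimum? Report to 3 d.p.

x* = 16.504

Social marginal cost = private MC + MEC = 47.464 + 4.568x.
Set SMC = demand: 47.464 + 4.568x = 150.894 - 1.699x → x* = 16.5039.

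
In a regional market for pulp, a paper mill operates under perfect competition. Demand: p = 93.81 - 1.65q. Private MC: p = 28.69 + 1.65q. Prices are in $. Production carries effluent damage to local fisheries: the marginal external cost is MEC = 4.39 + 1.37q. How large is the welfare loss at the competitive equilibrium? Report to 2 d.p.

Market equilibrium (private): 28.69 + 1.65q = 93.81 - 1.65q → q_m = 19.7333.
Social marginal cost = private MC + MEC = 33.08 + 3.02q.
Set SMC = demand: 33.08 + 3.02q = 93.81 - 1.65q → q* = 13.0043.
The welfare-loss triangle has base |q_m − q*| and height MEC(q_m) (the vertical gap between SMC and demand is zero at q* and MEC at q_m).
DWL = ½ × 6.7290 × 31.4247 = 105.7284.

DWL = $105.73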